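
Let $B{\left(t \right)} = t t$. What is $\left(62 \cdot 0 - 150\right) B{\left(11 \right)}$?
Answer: $-18150$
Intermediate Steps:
$B{\left(t \right)} = t^{2}$
$\left(62 \cdot 0 - 150\right) B{\left(11 \right)} = \left(62 \cdot 0 - 150\right) 11^{2} = \left(0 - 150\right) 121 = \left(-150\right) 121 = -18150$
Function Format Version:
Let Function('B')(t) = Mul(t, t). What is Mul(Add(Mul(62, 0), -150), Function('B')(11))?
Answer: -18150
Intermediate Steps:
Function('B')(t) = Pow(t, 2)
Mul(Add(Mul(62, 0), -150), Function('B')(11)) = Mul(Add(Mul(62, 0), -150), Pow(11, 2)) = Mul(Add(0, -150), 121) = Mul(-150, 121) = -18150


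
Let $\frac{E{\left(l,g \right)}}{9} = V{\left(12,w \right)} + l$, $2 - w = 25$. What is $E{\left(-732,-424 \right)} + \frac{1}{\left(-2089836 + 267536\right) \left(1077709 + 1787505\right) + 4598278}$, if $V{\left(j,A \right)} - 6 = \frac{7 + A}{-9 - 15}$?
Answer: $- \frac{34084482376962817}{5221274873922} \approx -6528.0$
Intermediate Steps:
$w = -23$ ($w = 2 - 25 = -23$)
$V{\left(j,A \right)} = \frac{137}{24} - \frac{A}{24}$ ($V{\left(j,A \right)} = 6 + \frac{7 + A}{-9 - 15} = 6 + \frac{7 + A}{-24} = 6 + \left(7 + A\right) \left(- \frac{1}{24}\right) = 6 - \left(\frac{7}{24} + \frac{A}{24}\right) = \frac{137}{24} - \frac{A}{24}$)
$E{\left(l,g \right)} = 60 + 9 l$ ($E{\left(l,g \right)} = 9 \left(\left(\frac{137}{24} - - \frac{23}{24}\right) + l\right) = 9 \left(\left(\frac{137}{24} + \frac{23}{24}\right) + l\right) = 9 \left(\frac{20}{3} + l\right) = 60 + 9 l$)
$E{\left(-732,-424 \right)} + \frac{1}{\left(-2089836 + 267536\right) \left(1077709 + 1787505\right) + 4598278} = \left(60 + 9 \left(-732\right)\right) + \frac{1}{\left(-2089836 + 267536\right) \left(1077709 + 1787505\right) + 4598278} = \left(60 - 6588\right) + \frac{1}{\left(-1822300\right) 2865214 + 4598278} = -6528 + \frac{1}{-5221279472200 + 4598278} = -6528 + \frac{1}{-5221274873922} = -6528 - \frac{1}{5221274873922} = - \frac{34084482376962817}{5221274873922}$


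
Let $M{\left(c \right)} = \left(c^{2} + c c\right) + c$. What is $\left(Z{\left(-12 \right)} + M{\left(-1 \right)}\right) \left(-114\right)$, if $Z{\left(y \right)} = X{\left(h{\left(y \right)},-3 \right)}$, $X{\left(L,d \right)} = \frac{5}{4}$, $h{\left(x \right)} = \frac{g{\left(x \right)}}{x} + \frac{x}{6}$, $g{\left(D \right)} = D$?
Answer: $- \frac{513}{2} \approx -256.5$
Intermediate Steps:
$h{\left(x \right)} = 1 + \frac{x}{6}$ ($h{\left(x \right)} = \frac{x}{x} + \frac{x}{6} = 1 + x \frac{1}{6} = 1 + \frac{x}{6}$)
$X{\left(L,d \right)} = \frac{5}{4}$ ($X{\left(L,d \right)} = 5 \cdot \frac{1}{4} = \frac{5}{4}$)
$Z{\left(y \right)} = \frac{5}{4}$
$M{\left(c \right)} = c + 2 c^{2}$ ($M{\left(c \right)} = \left(c^{2} + c^{2}\right) + c = 2 c^{2} + c = c + 2 c^{2}$)
$\left(Z{\left(-12 \right)} + M{\left(-1 \right)}\right) \left(-114\right) = \left(\frac{5}{4} - \left(1 + 2 \left(-1\right)\right)\right) \left(-114\right) = \left(\frac{5}{4} - \left(1 - 2\right)\right) \left(-114\right) = \left(\frac{5}{4} - -1\right) \left(-114\right) = \left(\frac{5}{4} + 1\right) \left(-114\right) = \frac{9}{4} \left(-114\right) = - \frac{513}{2}$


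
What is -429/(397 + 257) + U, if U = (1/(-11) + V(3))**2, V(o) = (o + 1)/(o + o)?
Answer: -77029/237402 ≈ -0.32447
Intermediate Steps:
V(o) = (1 + o)/(2*o) (V(o) = (1 + o)/((2*o)) = (1 + o)*(1/(2*o)) = (1 + o)/(2*o))
U = 361/1089 (U = (1/(-11) + (1/2)*(1 + 3)/3)**2 = (-1/11 + (1/2)*(1/3)*4)**2 = (-1/11 + 2/3)**2 = (19/33)**2 = 361/1089 ≈ 0.33150)
-429/(397 + 257) + U = -429/(397 + 257) + 361/1089 = -429/654 + 361/1089 = -429*1/654 + 361/1089 = -143/218 + 361/1089 = -77029/237402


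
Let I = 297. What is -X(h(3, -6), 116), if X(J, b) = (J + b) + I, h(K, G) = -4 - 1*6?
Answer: -403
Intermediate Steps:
h(K, G) = -10 (h(K, G) = -4 - 6 = -10)
X(J, b) = 297 + J + b (X(J, b) = (J + b) + 297 = 297 + J + b)
-X(h(3, -6), 116) = -(297 - 10 + 116) = -1*403 = -403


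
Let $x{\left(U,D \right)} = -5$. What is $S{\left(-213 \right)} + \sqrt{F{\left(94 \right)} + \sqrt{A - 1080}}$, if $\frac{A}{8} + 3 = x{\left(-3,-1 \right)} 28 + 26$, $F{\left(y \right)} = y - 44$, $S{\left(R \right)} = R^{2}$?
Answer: $45369 + \sqrt{50 + 12 i \sqrt{14}} \approx 45377.0 + 2.9327 i$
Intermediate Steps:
$F{\left(y \right)} = -44 + y$
$A = -936$ ($A = -24 + 8 \left(\left(-5\right) 28 + 26\right) = -24 + 8 \left(-140 + 26\right) = -24 + 8 \left(-114\right) = -24 - 912 = -936$)
$S{\left(-213 \right)} + \sqrt{F{\left(94 \right)} + \sqrt{A - 1080}} = \left(-213\right)^{2} + \sqrt{\left(-44 + 94\right) + \sqrt{-936 - 1080}} = 45369 + \sqrt{50 + \sqrt{-2016}} = 45369 + \sqrt{50 + 12 i \sqrt{14}}$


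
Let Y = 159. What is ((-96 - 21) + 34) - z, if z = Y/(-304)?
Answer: -25073/304 ≈ -82.477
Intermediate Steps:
z = -159/304 (z = 159/(-304) = 159*(-1/304) = -159/304 ≈ -0.52303)
((-96 - 21) + 34) - z = ((-96 - 21) + 34) - 1*(-159/304) = (-117 + 34) + 159/304 = -83 + 159/304 = -25073/304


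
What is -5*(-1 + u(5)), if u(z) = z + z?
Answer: -45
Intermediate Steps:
u(z) = 2*z
-5*(-1 + u(5)) = -5*(-1 + 2*5) = -5*(-1 + 10) = -5*9 = -45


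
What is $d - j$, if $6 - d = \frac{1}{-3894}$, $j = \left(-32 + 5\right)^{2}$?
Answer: $- \frac{2815361}{3894} \approx -723.0$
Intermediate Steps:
$j = 729$ ($j = \left(-27\right)^{2} = 729$)
$d = \frac{23365}{3894}$ ($d = 6 - \frac{1}{-3894} = 6 - - \frac{1}{3894} = 6 + \frac{1}{3894} = \frac{23365}{3894} \approx 6.0003$)
$d - j = \frac{23365}{3894} - 729 = - \frac{2815361}{3894}$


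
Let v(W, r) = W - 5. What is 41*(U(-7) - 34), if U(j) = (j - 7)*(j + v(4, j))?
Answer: 3198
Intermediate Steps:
v(W, r) = -5 + W
U(j) = (-1 + j)*(-7 + j) (U(j) = (j - 7)*(j + (-5 + 4)) = (-7 + j)*(j - 1) = (-7 + j)*(-1 + j) = (-1 + j)*(-7 + j))
41*(U(-7) - 34) = 41*((7 + (-7)² - 8*(-7)) - 34) = 41*((7 + 49 + 56) - 34) = 41*(112 - 34) = 41*78 = 3198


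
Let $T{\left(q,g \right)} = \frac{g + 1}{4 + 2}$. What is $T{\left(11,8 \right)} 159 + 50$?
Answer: $\frac{577}{2} \approx 288.5$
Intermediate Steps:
$T{\left(q,g \right)} = \frac{1}{6} + \frac{g}{6}$ ($T{\left(q,g \right)} = \frac{1 + g}{6} = \left(1 + g\right) \frac{1}{6} = \frac{1}{6} + \frac{g}{6}$)
$T{\left(11,8 \right)} 159 + 50 = \left(\frac{1}{6} + \frac{1}{6} \cdot 8\right) 159 + 50 = \left(\frac{1}{6} + \frac{4}{3}\right) 159 + 50 = \frac{3}{2} \cdot 159 + 50 = \frac{477}{2} + 50 = \frac{577}{2}$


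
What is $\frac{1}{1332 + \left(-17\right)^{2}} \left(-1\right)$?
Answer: $- \frac{1}{1621} \approx -0.0006169$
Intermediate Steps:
$\frac{1}{1332 + \left(-17\right)^{2}} \left(-1\right) = \frac{1}{1332 + 289} \left(-1\right) = \frac{1}{1621} \left(-1\right) = - \frac{1}{1621}$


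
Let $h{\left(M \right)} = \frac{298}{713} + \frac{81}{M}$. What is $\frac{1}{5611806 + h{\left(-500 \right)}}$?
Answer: $\frac{356500}{2000608930247} \approx 1.782 \cdot 10^{-7}$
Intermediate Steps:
$h{\left(M \right)} = \frac{298}{713} + \frac{81}{M}$ ($h{\left(M \right)} = 298 \cdot \frac{1}{713} + \frac{81}{M} = \frac{298}{713} + \frac{81}{M}$)
$\frac{1}{5611806 + h{\left(-500 \right)}} = \frac{1}{5611806 + \left(\frac{298}{713} + \frac{81}{-500}\right)} = \frac{1}{5611806 + \left(\frac{298}{713} + 81 \left(- \frac{1}{500}\right)\right)} = \frac{1}{5611806 + \left(\frac{298}{713} - \frac{81}{500}\right)} = \frac{1}{5611806 + \frac{91247}{356500}} = \frac{1}{\frac{2000608930247}{356500}} = \frac{356500}{2000608930247}$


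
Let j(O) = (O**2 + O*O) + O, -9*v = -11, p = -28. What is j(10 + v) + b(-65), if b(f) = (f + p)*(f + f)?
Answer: 1000601/81 ≈ 12353.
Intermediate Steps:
v = 11/9 (v = -1/9*(-11) = 11/9 ≈ 1.2222)
b(f) = 2*f*(-28 + f) (b(f) = (f - 28)*(f + f) = (-28 + f)*(2*f) = 2*f*(-28 + f))
j(O) = O + 2*O**2 (j(O) = (O**2 + O**2) + O = 2*O**2 + O = O + 2*O**2)
j(10 + v) + b(-65) = (10 + 11/9)*(1 + 2*(10 + 11/9)) + 2*(-65)*(-28 - 65) = 101*(1 + 2*(101/9))/9 + 2*(-65)*(-93) = 101*(1 + 202/9)/9 + 12090 = (101/9)*(211/9) + 12090 = 21311/81 + 12090 = 1000601/81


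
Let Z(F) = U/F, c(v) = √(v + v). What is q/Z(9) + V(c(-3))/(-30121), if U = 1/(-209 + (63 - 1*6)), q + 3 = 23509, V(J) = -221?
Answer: -74505933919/2317 ≈ -3.2156e+7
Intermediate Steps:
c(v) = √2*√v (c(v) = √(2*v) = √2*√v)
q = 23506 (q = -3 + 23509 = 23506)
U = -1/152 (U = 1/(-209 + (63 - 6)) = 1/(-209 + 57) = 1/(-152) = -1/152 ≈ -0.0065789)
Z(F) = -1/(152*F)
q/Z(9) + V(c(-3))/(-30121) = 23506/((-1/152/9)) - 221/(-30121) = 23506/((-1/152*⅑)) - 221*(-1/30121) = 23506/(-1/1368) + 17/2317 = 23506*(-1368) + 17/2317 = -32156208 + 17/2317 = -74505933919/2317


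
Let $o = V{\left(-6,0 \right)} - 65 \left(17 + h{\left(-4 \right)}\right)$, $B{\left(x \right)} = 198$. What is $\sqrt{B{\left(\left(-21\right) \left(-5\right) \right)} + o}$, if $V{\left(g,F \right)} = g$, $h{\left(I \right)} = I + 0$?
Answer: $i \sqrt{653} \approx 25.554 i$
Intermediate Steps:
$h{\left(I \right)} = I$
$o = -851$ ($o = -6 - 65 \left(17 - 4\right) = -6 - 845 = -851$)
$\sqrt{B{\left(\left(-21\right) \left(-5\right) \right)} + o} = \sqrt{198 - 851} = \sqrt{-653} = i \sqrt{653}$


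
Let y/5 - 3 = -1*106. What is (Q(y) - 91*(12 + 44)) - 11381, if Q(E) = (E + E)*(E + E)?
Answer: 1044423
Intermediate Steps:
y = -515 (y = 15 + 5*(-1*106) = 15 + 5*(-106) = 15 - 530 = -515)
Q(E) = 4*E**2 (Q(E) = (2*E)*(2*E) = 4*E**2)
(Q(y) - 91*(12 + 44)) - 11381 = (4*(-515)**2 - 91*(12 + 44)) - 11381 = (4*265225 - 91*56) - 11381 = (1060900 - 5096) - 11381 = 1055804 - 11381 = 1044423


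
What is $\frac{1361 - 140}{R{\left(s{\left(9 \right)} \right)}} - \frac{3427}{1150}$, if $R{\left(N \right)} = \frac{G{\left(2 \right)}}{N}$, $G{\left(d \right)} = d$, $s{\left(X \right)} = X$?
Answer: $\frac{137288}{25} \approx 5491.5$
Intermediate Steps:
$R{\left(N \right)} = \frac{2}{N}$
$\frac{1361 - 140}{R{\left(s{\left(9 \right)} \right)}} - \frac{3427}{1150} = \frac{1361 - 140}{2 \cdot \frac{1}{9}} - \frac{3427}{1150} = \frac{1361 - 140}{2 \cdot \frac{1}{9}} - \frac{149}{50} = \frac{1221}{\frac{2}{9}} - \frac{149}{50} = 1221 \cdot \frac{9}{2} - \frac{149}{50} = \frac{10989}{2} - \frac{149}{50} = \frac{137288}{25}$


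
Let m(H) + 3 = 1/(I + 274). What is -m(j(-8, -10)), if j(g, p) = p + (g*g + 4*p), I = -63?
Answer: 632/211 ≈ 2.9953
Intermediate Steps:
j(g, p) = g**2 + 5*p (j(g, p) = p + (g**2 + 4*p) = g**2 + 5*p)
m(H) = -632/211 (m(H) = -3 + 1/(-63 + 274) = -3 + 1/211 = -632/211)
-m(j(-8, -10)) = -1*(-632/211) = 632/211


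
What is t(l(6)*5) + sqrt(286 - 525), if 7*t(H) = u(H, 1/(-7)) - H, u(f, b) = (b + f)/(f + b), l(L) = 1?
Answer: -4/7 + I*sqrt(239) ≈ -0.57143 + 15.46*I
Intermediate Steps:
u(f, b) = 1 (u(f, b) = (b + f)/(b + f) = 1)
t(H) = 1/7 - H/7 (t(H) = (1 - H)/7 = 1/7 - H/7)
t(l(6)*5) + sqrt(286 - 525) = (1/7 - 5/7) + sqrt(286 - 525) = (1/7 - 1/7*5) + sqrt(-239) = (1/7 - 5/7) + I*sqrt(239) = -4/7 + I*sqrt(239)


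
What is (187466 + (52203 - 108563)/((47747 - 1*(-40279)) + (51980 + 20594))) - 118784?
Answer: 275756821/4015 ≈ 68682.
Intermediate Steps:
(187466 + (52203 - 108563)/((47747 - 1*(-40279)) + (51980 + 20594))) - 118784 = (187466 - 56360/((47747 + 40279) + 72574)) - 118784 = (187466 - 56360/(88026 + 72574)) - 118784 = (187466 - 56360/160600) - 118784 = (187466 - 56360*1/160600) - 118784 = (187466 - 1409/4015) - 118784 = 752674581/4015 - 118784 = 275756821/4015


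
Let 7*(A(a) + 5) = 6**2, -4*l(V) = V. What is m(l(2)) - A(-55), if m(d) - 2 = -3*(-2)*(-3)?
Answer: -113/7 ≈ -16.143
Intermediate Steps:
l(V) = -V/4
A(a) = 1/7 (A(a) = -5 + (1/7)*6**2 = -5 + (1/7)*36 = -5 + 36/7 = 1/7)
m(d) = -16 (m(d) = 2 - 3*(-2)*(-3) = 2 + 6*(-3) = 2 - 18 = -16)
m(l(2)) - A(-55) = -16 - 1*1/7 = -16 - 1/7 = -113/7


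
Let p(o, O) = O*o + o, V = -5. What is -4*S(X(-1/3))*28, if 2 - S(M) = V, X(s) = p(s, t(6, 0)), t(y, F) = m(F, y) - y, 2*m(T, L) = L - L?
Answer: -784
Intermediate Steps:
m(T, L) = 0 (m(T, L) = (L - L)/2 = (1/2)*0 = 0)
t(y, F) = -y (t(y, F) = 0 - y = -y)
p(o, O) = o + O*o
X(s) = -5*s (X(s) = s*(1 - 1*6) = s*(1 - 6) = s*(-5) = -5*s)
S(M) = 7 (S(M) = 2 - 1*(-5) = 2 + 5 = 7)
-4*S(X(-1/3))*28 = -4*7*28 = -28*28 = -784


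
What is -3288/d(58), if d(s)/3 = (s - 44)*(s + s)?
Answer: -137/203 ≈ -0.67488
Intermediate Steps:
d(s) = 6*s*(-44 + s) (d(s) = 3*((s - 44)*(s + s)) = 3*((-44 + s)*(2*s)) = 3*(2*s*(-44 + s)) = 6*s*(-44 + s))
-3288/d(58) = -3288*1/(348*(-44 + 58)) = -3288/(6*58*14) = -3288/4872 = -3288*1/4872 = -137/203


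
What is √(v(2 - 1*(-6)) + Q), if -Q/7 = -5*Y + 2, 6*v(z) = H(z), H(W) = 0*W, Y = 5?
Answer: √161 ≈ 12.689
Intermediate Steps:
H(W) = 0
v(z) = 0 (v(z) = (⅙)*0 = 0)
Q = 161 (Q = -7*(-5*5 + 2) = -7*(-25 + 2) = -7*(-23) = 161)
√(v(2 - 1*(-6)) + Q) = √(0 + 161) = √161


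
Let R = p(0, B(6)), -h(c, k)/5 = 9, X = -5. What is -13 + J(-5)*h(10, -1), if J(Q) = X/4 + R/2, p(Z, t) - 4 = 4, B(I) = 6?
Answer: -547/4 ≈ -136.75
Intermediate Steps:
h(c, k) = -45 (h(c, k) = -5*9 = -45)
p(Z, t) = 8 (p(Z, t) = 4 + 4 = 8)
R = 8
J(Q) = 11/4 (J(Q) = -5/4 + 8/2 = -5*¼ + 8*(½) = -5/4 + 4 = 11/4)
-13 + J(-5)*h(10, -1) = -13 + (11/4)*(-45) = -13 - 495/4 = -547/4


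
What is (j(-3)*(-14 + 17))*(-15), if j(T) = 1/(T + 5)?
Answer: -45/2 ≈ -22.500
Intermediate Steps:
j(T) = 1/(5 + T)
(j(-3)*(-14 + 17))*(-15) = ((-14 + 17)/(5 - 3))*(-15) = (3/2)*(-15) = -45/2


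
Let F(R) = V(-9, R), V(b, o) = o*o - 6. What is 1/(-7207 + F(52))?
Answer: -1/4509 ≈ -0.00022178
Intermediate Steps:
V(b, o) = -6 + o² (V(b, o) = o² - 6 = -6 + o²)
F(R) = -6 + R²
1/(-7207 + F(52)) = 1/(-7207 + (-6 + 52²)) = 1/(-7207 + (-6 + 2704)) = 1/(-7207 + 2698) = 1/(-4509) = -1/4509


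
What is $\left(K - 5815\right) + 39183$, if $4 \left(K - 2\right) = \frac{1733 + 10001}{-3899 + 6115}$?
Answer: $\frac{147901707}{4432} \approx 33371.0$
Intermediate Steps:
$K = \frac{14731}{4432}$ ($K = 2 + \frac{\left(1733 + 10001\right) \frac{1}{-3899 + 6115}}{4} = 2 + \frac{11734 \cdot \frac{1}{2216}}{4} = 2 + \frac{1}{4} \cdot \frac{5867}{1108} = 2 + \frac{5867}{4432} = \frac{14731}{4432} \approx 3.3238$)
$\left(K - 5815\right) + 39183 = \left(\frac{14731}{4432} - 5815\right) + 39183 = - \frac{25757349}{4432} + 39183 = \frac{147901707}{4432}$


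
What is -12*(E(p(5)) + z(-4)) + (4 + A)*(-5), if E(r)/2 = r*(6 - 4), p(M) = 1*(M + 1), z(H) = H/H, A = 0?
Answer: -320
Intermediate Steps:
z(H) = 1
p(M) = 1 + M (p(M) = 1*(1 + M) = 1 + M)
E(r) = 4*r (E(r) = 2*(r*(6 - 4)) = 2*(r*2) = 2*(2*r) = 4*r)
-12*(E(p(5)) + z(-4)) + (4 + A)*(-5) = -12*(4*(1 + 5) + 1) + (4 + 0)*(-5) = -12*(4*6 + 1) + 4*(-5) = -12*(24 + 1) - 20 = -12*25 - 20 = -300 - 20 = -320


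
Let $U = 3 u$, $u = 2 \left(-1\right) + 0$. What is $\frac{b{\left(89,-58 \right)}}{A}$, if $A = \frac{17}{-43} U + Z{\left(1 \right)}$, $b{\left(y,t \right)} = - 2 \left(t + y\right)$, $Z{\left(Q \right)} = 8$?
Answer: $- \frac{1333}{223} \approx -5.9776$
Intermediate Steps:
$u = -2$ ($u = -2 + 0 = -2$)
$U = -6$ ($U = 3 \left(-2\right) = -6$)
$b{\left(y,t \right)} = - 2 t - 2 y$
$A = \frac{446}{43}$ ($A = \frac{17}{-43} \left(-6\right) + 8 = 17 \left(- \frac{1}{43}\right) \left(-6\right) + 8 = \left(- \frac{17}{43}\right) \left(-6\right) + 8 = \frac{102}{43} + 8 = \frac{446}{43} \approx 10.372$)
$\frac{b{\left(89,-58 \right)}}{A} = \frac{\left(-2\right) \left(-58\right) - 178}{\frac{446}{43}} = \left(116 - 178\right) \frac{43}{446} = \left(-62\right) \frac{43}{446} = - \frac{1333}{223}$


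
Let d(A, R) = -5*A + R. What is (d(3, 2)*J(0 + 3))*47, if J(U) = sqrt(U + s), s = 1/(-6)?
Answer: -611*sqrt(102)/6 ≈ -1028.5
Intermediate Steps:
s = -1/6 ≈ -0.16667
d(A, R) = R - 5*A
J(U) = sqrt(-1/6 + U) (J(U) = sqrt(U - 1/6) = sqrt(-1/6 + U))
(d(3, 2)*J(0 + 3))*47 = ((2 - 5*3)*(sqrt(-6 + 36*(0 + 3))/6))*47 = ((2 - 15)*(sqrt(-6 + 36*3)/6))*47 = -13*sqrt(-6 + 108)/6*47 = -13*sqrt(102)/6*47 = -611*sqrt(102)/6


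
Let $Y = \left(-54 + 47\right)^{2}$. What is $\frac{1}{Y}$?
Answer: $\frac{1}{49} \approx 0.020408$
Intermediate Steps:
$Y = 49$ ($Y = \left(-7\right)^{2} = 49$)
$\frac{1}{Y} = \frac{1}{49}$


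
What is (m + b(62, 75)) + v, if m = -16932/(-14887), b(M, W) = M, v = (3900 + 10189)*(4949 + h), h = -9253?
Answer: -902732686746/14887 ≈ -6.0639e+7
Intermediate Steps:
v = -60639056 (v = (3900 + 10189)*(4949 - 9253) = 14089*(-4304) = -60639056)
m = 16932/14887 (m = -16932*(-1/14887) = 16932/14887 ≈ 1.1374)
(m + b(62, 75)) + v = (16932/14887 + 62) - 60639056 = 939926/14887 - 60639056 = -902732686746/14887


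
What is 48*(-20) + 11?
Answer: -949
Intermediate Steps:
48*(-20) + 11 = -960 + 11 = -949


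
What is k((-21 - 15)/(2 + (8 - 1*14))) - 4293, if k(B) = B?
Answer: -4284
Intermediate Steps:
k((-21 - 15)/(2 + (8 - 1*14))) - 4293 = (-21 - 15)/(2 + (8 - 1*14)) - 4293 = -36/(2 + (8 - 14)) - 4293 = -36/(2 - 6) - 4293 = -36/(-4) - 4293 = -36*(-¼) - 4293 = 9 - 4293 = -4284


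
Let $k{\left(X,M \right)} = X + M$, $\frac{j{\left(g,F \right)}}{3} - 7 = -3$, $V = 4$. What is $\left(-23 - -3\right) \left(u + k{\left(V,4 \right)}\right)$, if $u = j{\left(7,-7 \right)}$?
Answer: $-400$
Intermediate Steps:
$j{\left(g,F \right)} = 12$ ($j{\left(g,F \right)} = 21 + 3 \left(-3\right) = 21 - 9 = 12$)
$k{\left(X,M \right)} = M + X$
$u = 12$
$\left(-23 - -3\right) \left(u + k{\left(V,4 \right)}\right) = \left(-23 - -3\right) \left(12 + \left(4 + 4\right)\right) = \left(-23 + 3\right) \left(12 + 8\right) = \left(-20\right) 20 = -400$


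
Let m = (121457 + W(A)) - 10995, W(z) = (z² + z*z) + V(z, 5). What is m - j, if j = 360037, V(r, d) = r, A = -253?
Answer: -121810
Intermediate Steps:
W(z) = z + 2*z² (W(z) = (z² + z*z) + z = (z² + z²) + z = 2*z² + z = z + 2*z²)
m = 238227 (m = (121457 - 253*(1 + 2*(-253))) - 10995 = (121457 - 253*(1 - 506)) - 10995 = (121457 - 253*(-505)) - 10995 = (121457 + 127765) - 10995 = 249222 - 10995 = 238227)
m - j = 238227 - 1*360037 = 238227 - 360037 = -121810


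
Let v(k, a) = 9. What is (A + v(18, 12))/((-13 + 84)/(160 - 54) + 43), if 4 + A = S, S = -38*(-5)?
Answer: 6890/1543 ≈ 4.4653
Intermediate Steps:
S = 190
A = 186 (A = -4 + 190 = 186)
(A + v(18, 12))/((-13 + 84)/(160 - 54) + 43) = (186 + 9)/((-13 + 84)/(160 - 54) + 43) = 195/(71/106 + 43) = 195/(4629/106) = 195*(106/4629) = 6890/1543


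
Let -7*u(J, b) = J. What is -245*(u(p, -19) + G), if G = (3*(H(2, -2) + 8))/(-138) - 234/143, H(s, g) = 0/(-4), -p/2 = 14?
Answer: -135730/253 ≈ -536.48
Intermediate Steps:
p = -28 (p = -2*14 = -28)
H(s, g) = 0 (H(s, g) = 0*(-¼) = 0)
u(J, b) = -J/7
G = -458/253 (G = (3*(0 + 8))/(-138) - 234/143 = (3*8)*(-1/138) - 234*1/143 = 24*(-1/138) - 18/11 = -4/23 - 18/11 = -458/253 ≈ -1.8103)
-245*(u(p, -19) + G) = -245*(-⅐*(-28) - 458/253) = -245*(4 - 458/253) = -245*554/253 = -135730/253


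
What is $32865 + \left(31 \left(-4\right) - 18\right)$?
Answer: $32723$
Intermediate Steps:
$32865 + \left(31 \left(-4\right) - 18\right) = 32865 - 142 = 32723$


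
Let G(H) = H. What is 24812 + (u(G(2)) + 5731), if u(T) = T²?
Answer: 30547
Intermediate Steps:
24812 + (u(G(2)) + 5731) = 24812 + (2² + 5731) = 24812 + (4 + 5731) = 24812 + 5735 = 30547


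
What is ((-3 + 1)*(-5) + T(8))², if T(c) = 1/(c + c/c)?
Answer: 8281/81 ≈ 102.23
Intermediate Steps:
T(c) = 1/(1 + c) (T(c) = 1/(c + 1) = 1/(1 + c))
((-3 + 1)*(-5) + T(8))² = ((-3 + 1)*(-5) + 1/(1 + 8))² = (-2*(-5) + 1/9)² = (10 + ⅑)² = (91/9)² = 8281/81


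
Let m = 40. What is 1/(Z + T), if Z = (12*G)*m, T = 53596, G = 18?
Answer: 1/62236 ≈ 1.6068e-5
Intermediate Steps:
Z = 8640 (Z = (12*18)*40 = 216*40 = 8640)
1/(Z + T) = 1/(8640 + 53596) = 1/62236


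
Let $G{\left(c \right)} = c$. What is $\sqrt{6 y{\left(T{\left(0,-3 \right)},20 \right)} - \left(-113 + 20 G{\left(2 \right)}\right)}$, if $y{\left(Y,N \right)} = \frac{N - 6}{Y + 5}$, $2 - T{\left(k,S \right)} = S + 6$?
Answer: $\sqrt{94} \approx 9.6954$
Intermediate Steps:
$T{\left(k,S \right)} = -4 - S$ ($T{\left(k,S \right)} = 2 - \left(S + 6\right) = 2 - \left(6 + S\right) = -4 - S$)
$y{\left(Y,N \right)} = \frac{-6 + N}{5 + Y}$
$\sqrt{6 y{\left(T{\left(0,-3 \right)},20 \right)} - \left(-113 + 20 G{\left(2 \right)}\right)} = \sqrt{6 \frac{-6 + 20}{5 - 1} + \left(\left(-20\right) 2 + 113\right)} = \sqrt{6 \frac{1}{5 + \left(-4 + 3\right)} 14 + \left(-40 + 113\right)} = \sqrt{6 \frac{1}{5 - 1} \cdot 14 + 73} = \sqrt{6 \cdot \frac{1}{4} \cdot 14 + 73} = \sqrt{6 \cdot \frac{7}{2} + 73} = \sqrt{21 + 73} = \sqrt{94}$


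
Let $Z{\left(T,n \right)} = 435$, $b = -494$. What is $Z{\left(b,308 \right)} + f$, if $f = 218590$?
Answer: $219025$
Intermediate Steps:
$Z{\left(b,308 \right)} + f = 435 + 218590 = 219025$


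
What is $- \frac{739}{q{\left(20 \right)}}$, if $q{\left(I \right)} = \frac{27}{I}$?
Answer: $- \frac{14780}{27} \approx -547.41$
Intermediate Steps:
$- \frac{739}{q{\left(20 \right)}} = - \frac{739}{27 \cdot \frac{1}{20}} = - \frac{739}{\frac{27}{20}} = \left(-739\right) \frac{20}{27} = - \frac{14780}{27}$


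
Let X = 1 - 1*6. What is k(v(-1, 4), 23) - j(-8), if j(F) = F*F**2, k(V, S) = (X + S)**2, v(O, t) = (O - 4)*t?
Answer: 836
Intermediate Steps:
v(O, t) = t*(-4 + O) (v(O, t) = (-4 + O)*t = t*(-4 + O))
X = -5 (X = 1 - 6 = -5)
k(V, S) = (-5 + S)**2
j(F) = F**3
k(v(-1, 4), 23) - j(-8) = (-5 + 23)**2 - 1*(-8)**3 = 18**2 - 1*(-512) = 324 + 512 = 836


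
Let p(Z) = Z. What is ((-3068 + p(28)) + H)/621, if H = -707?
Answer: -1249/207 ≈ -6.0338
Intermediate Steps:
((-3068 + p(28)) + H)/621 = ((-3068 + 28) - 707)/621 = (-3040 - 707)*(1/621) = -3747*1/621 = -1249/207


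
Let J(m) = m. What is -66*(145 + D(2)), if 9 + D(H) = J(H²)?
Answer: -9240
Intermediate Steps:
D(H) = -9 + H²
-66*(145 + D(2)) = -66*(145 + (-9 + 2²)) = -66*(145 + (-9 + 4)) = -66*(145 - 5) = -66*140 = -9240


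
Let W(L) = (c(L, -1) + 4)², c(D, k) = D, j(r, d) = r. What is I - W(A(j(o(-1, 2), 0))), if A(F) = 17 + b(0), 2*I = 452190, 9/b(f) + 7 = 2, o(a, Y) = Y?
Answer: 5643159/25 ≈ 2.2573e+5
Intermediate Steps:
b(f) = -9/5 (b(f) = 9/(-7 + 2) = 9/(-5) = 9*(-⅕) = -9/5)
I = 226095 (I = (½)*452190 = 226095)
A(F) = 76/5 (A(F) = 17 - 9/5 = 76/5)
W(L) = (4 + L)² (W(L) = (L + 4)² = (4 + L)²)
I - W(A(j(o(-1, 2), 0))) = 226095 - (4 + 76/5)² = 226095 - (96/5)² = 226095 - 1*9216/25 = 226095 - 9216/25 = 5643159/25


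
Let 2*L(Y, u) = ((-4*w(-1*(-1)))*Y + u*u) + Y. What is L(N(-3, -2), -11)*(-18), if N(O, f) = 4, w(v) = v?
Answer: -981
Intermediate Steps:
L(Y, u) = u²/2 - 3*Y/2 (L(Y, u) = (((-(-4)*(-1))*Y + u*u) + Y)/2 = (((-4*1)*Y + u²) + Y)/2 = ((-4*Y + u²) + Y)/2 = ((u² - 4*Y) + Y)/2 = (u² - 3*Y)/2 = u²/2 - 3*Y/2)
L(N(-3, -2), -11)*(-18) = ((½)*(-11)² - 3/2*4)*(-18) = ((½)*121 - 6)*(-18) = (121/2 - 6)*(-18) = (109/2)*(-18) = -981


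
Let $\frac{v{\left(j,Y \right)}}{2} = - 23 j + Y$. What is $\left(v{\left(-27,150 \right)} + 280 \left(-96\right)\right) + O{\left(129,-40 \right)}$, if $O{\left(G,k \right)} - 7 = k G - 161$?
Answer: $-30652$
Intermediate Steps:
$O{\left(G,k \right)} = -154 + G k$ ($O{\left(G,k \right)} = 7 + \left(k G - 161\right) = 7 + \left(G k - 161\right) = 7 + \left(-161 + G k\right) = -154 + G k$)
$v{\left(j,Y \right)} = - 46 j + 2 Y$ ($v{\left(j,Y \right)} = 2 \left(- 23 j + Y\right) = 2 \left(Y - 23 j\right) = - 46 j + 2 Y$)
$\left(v{\left(-27,150 \right)} + 280 \left(-96\right)\right) + O{\left(129,-40 \right)} = \left(\left(\left(-46\right) \left(-27\right) + 2 \cdot 150\right) + 280 \left(-96\right)\right) + \left(-154 + 129 \left(-40\right)\right) = \left(\left(1242 + 300\right) - 26880\right) - 5314 = \left(1542 - 26880\right) - 5314 = -25338 - 5314 = -30652$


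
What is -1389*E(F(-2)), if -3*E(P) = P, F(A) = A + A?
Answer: -1852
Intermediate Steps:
F(A) = 2*A
E(P) = -P/3
-1389*E(F(-2)) = -(-463)*2*(-2) = -(-463)*(-4) = -1389*4/3 = -1852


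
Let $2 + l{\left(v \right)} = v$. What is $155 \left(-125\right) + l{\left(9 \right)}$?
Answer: $-19368$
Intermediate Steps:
$l{\left(v \right)} = -2 + v$
$155 \left(-125\right) + l{\left(9 \right)} = 155 \left(-125\right) + \left(-2 + 9\right) = -19375 + 7 = -19368$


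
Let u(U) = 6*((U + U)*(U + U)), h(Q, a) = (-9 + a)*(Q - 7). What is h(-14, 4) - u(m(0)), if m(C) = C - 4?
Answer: -279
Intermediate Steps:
h(Q, a) = (-9 + a)*(-7 + Q)
m(C) = -4 + C
u(U) = 24*U² (u(U) = 6*((2*U)*(2*U)) = 6*(4*U²) = 24*U²)
h(-14, 4) - u(m(0)) = (63 - 9*(-14) - 7*4 - 14*4) - 24*(-4 + 0)² = (63 + 126 - 28 - 56) - 24*(-4)² = 105 - 24*16 = 105 - 1*384 = 105 - 384 = -279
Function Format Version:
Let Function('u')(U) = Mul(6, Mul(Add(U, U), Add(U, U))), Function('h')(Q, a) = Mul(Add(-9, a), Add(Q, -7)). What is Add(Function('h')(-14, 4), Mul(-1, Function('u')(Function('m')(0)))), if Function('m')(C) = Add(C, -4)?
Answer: -279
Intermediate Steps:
Function('h')(Q, a) = Mul(Add(-9, a), Add(-7, Q))
Function('m')(C) = Add(-4, C)
Function('u')(U) = Mul(24, Pow(U, 2)) (Function('u')(U) = Mul(6, Mul(Mul(2, U), Mul(2, U))) = Mul(6, Mul(4, Pow(U, 2))) = Mul(24, Pow(U, 2)))
Add(Function('h')(-14, 4), Mul(-1, Function('u')(Function('m')(0)))) = Add(Add(63, Mul(-9, -14), Mul(-7, 4), Mul(-14, 4)), Mul(-1, Mul(24, Pow(Add(-4, 0), 2)))) = Add(Add(63, 126, -28, -56), Mul(-1, Mul(24, Pow(-4, 2)))) = Add(105, Mul(-1, Mul(24, 16))) = Add(105, Mul(-1, 384)) = Add(105, -384) = -279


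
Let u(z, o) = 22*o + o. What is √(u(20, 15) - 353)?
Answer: 2*I*√2 ≈ 2.8284*I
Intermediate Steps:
u(z, o) = 23*o
√(u(20, 15) - 353) = √(23*15 - 353) = √(345 - 353) = √(-8) = 2*I*√2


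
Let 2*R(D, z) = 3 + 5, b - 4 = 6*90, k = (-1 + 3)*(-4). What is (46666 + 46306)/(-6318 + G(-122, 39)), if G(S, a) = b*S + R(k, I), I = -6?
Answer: -46486/36341 ≈ -1.2792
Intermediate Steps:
k = -8 (k = 2*(-4) = -8)
b = 544 (b = 4 + 6*90 = 4 + 540 = 544)
R(D, z) = 4 (R(D, z) = (3 + 5)/2 = (1/2)*8 = 4)
G(S, a) = 4 + 544*S (G(S, a) = 544*S + 4 = 4 + 544*S)
(46666 + 46306)/(-6318 + G(-122, 39)) = (46666 + 46306)/(-6318 + (4 + 544*(-122))) = 92972/(-6318 + (4 - 66368)) = 92972/(-6318 - 66364) = 92972/(-72682) = 92972*(-1/72682) = -46486/36341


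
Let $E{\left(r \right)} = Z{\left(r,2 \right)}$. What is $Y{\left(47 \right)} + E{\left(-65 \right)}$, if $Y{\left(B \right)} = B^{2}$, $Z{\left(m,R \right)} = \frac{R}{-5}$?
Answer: $\frac{11043}{5} \approx 2208.6$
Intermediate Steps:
$Z{\left(m,R \right)} = - \frac{R}{5}$ ($Z{\left(m,R \right)} = R \left(- \frac{1}{5}\right) = - \frac{R}{5}$)
$E{\left(r \right)} = - \frac{2}{5}$ ($E{\left(r \right)} = \left(- \frac{1}{5}\right) 2 = - \frac{2}{5}$)
$Y{\left(47 \right)} + E{\left(-65 \right)} = 47^{2} - \frac{2}{5} = 2209 - \frac{2}{5} = \frac{11043}{5}$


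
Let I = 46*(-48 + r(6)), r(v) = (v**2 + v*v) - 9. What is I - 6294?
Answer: -5604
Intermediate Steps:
r(v) = -9 + 2*v**2 (r(v) = (v**2 + v**2) - 9 = 2*v**2 - 9 = -9 + 2*v**2)
I = 690 (I = 46*(-48 + (-9 + 2*6**2)) = 46*(-48 + (-9 + 2*36)) = 46*(-48 + (-9 + 72)) = 46*(-48 + 63) = 46*15 = 690)
I - 6294 = 690 - 6294 = -5604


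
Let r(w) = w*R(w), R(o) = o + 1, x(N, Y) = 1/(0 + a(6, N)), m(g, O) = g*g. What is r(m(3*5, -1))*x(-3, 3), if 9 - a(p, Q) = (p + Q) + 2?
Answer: 25425/2 ≈ 12713.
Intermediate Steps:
m(g, O) = g**2
a(p, Q) = 7 - Q - p (a(p, Q) = 9 - ((p + Q) + 2) = 9 - ((Q + p) + 2) = 9 - (2 + Q + p) = 9 + (-2 - Q - p) = 7 - Q - p)
x(N, Y) = 1/(1 - N) (x(N, Y) = 1/(0 + (7 - N - 1*6)) = 1/(0 + (7 - N - 6)) = 1/(0 + (1 - N)) = 1/(1 - N))
R(o) = 1 + o
r(w) = w*(1 + w)
r(m(3*5, -1))*x(-3, 3) = ((3*5)**2*(1 + (3*5)**2))*(-1/(-1 - 3)) = (15**2*(1 + 15**2))*(-1/(-4)) = (225*(1 + 225))*(-1*(-1/4)) = (225*226)*(1/4) = 50850*(1/4) = 25425/2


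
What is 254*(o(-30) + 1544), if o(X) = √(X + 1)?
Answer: 392176 + 254*I*√29 ≈ 3.9218e+5 + 1367.8*I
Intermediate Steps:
o(X) = √(1 + X)
254*(o(-30) + 1544) = 254*(√(1 - 30) + 1544) = 254*(√(-29) + 1544) = 254*(I*√29 + 1544) = 254*(1544 + I*√29) = 392176 + 254*I*√29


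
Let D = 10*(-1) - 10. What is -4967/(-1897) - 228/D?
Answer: 132964/9485 ≈ 14.018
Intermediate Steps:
D = -20 (D = -10 - 10 = -20)
-4967/(-1897) - 228/D = -4967/(-1897) - 228/(-20) = -4967*(-1/1897) - 228*(-1/20) = 4967/1897 + 57/5 = 132964/9485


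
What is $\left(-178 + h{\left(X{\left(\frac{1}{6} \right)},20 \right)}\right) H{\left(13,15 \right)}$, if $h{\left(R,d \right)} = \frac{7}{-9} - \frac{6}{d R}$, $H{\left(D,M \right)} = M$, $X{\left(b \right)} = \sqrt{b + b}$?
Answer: $- \frac{8045}{3} - \frac{9 \sqrt{3}}{2} \approx -2689.5$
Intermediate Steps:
$X{\left(b \right)} = \sqrt{2} \sqrt{b}$ ($X{\left(b \right)} = \sqrt{2 b} = \sqrt{2} \sqrt{b}$)
$h{\left(R,d \right)} = - \frac{7}{9} - \frac{6}{R d}$ ($h{\left(R,d \right)} = 7 \left(- \frac{1}{9}\right) - \frac{6}{R d} = - \frac{7}{9} - 6 \frac{1}{R d} = - \frac{7}{9} - \frac{6}{R d}$)
$\left(-178 + h{\left(X{\left(\frac{1}{6} \right)},20 \right)}\right) H{\left(13,15 \right)} = \left(-178 - \left(\frac{7}{9} + \frac{6}{\sqrt{2} \sqrt{\frac{1}{6}} \cdot 20}\right)\right) 15 = \left(-178 - \left(\frac{7}{9} + 6 \frac{1}{\sqrt{2} \sqrt{\frac{1}{6}}} \cdot \frac{1}{20}\right)\right) 15 = \left(-178 - \left(\frac{7}{9} + 6 \frac{1}{\sqrt{2} \frac{\sqrt{6}}{6}} \cdot \frac{1}{20}\right)\right) 15 = \left(-178 - \left(\frac{7}{9} + 6 \frac{1}{\frac{1}{3} \sqrt{3}} \cdot \frac{1}{20}\right)\right) 15 = \left(-178 - \left(\frac{7}{9} + 6 \sqrt{3} \cdot \frac{1}{20}\right)\right) 15 = \left(-178 - \left(\frac{7}{9} + \frac{3 \sqrt{3}}{10}\right)\right) 15 = \left(- \frac{1609}{9} - \frac{3 \sqrt{3}}{10}\right) 15 = - \frac{8045}{3} - \frac{9 \sqrt{3}}{2}$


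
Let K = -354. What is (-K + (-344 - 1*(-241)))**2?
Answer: 63001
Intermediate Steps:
(-K + (-344 - 1*(-241)))**2 = (-1*(-354) + (-344 - 1*(-241)))**2 = (354 + (-344 + 241))**2 = (354 - 103)**2 = 251**2 = 63001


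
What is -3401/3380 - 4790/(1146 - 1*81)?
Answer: -3962453/719940 ≈ -5.5039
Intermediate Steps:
-3401/3380 - 4790/(1146 - 1*81) = -3401*1/3380 - 4790/(1146 - 81) = -3401/3380 - 4790/1065 = -3401/3380 - 4790*1/1065 = -3401/3380 - 958/213 = -3962453/719940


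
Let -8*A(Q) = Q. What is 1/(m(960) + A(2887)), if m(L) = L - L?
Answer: -8/2887 ≈ -0.0027710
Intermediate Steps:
A(Q) = -Q/8
m(L) = 0
1/(m(960) + A(2887)) = 1/(0 - ⅛*2887) = 1/(0 - 2887/8) = 1/(-2887/8) = -8/2887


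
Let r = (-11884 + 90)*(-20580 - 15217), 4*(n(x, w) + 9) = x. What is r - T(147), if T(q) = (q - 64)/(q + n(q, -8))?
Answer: 295110682450/699 ≈ 4.2219e+8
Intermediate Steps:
n(x, w) = -9 + x/4
r = 422189818 (r = -11794*(-35797) = 422189818)
T(q) = (-64 + q)/(-9 + 5*q/4) (T(q) = (q - 64)/(q + (-9 + q/4)) = (-64 + q)/(-9 + 5*q/4))
r - T(147) = 422189818 - 4*(-64 + 147)/(-36 + 5*147) = 422189818 - 4*83/(-36 + 735) = 422189818 - 4*83/699 = 422189818 - 1*332/699 = 422189818 - 332/699 = 295110682450/699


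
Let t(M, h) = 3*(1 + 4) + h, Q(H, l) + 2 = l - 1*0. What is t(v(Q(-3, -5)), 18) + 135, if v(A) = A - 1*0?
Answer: 168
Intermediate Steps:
Q(H, l) = -2 + l (Q(H, l) = -2 + (l - 1*0) = -2 + (l + 0) = -2 + l)
v(A) = A (v(A) = A + 0 = A)
t(M, h) = 15 + h (t(M, h) = 3*5 + h = 15 + h)
t(v(Q(-3, -5)), 18) + 135 = (15 + 18) + 135 = 33 + 135 = 168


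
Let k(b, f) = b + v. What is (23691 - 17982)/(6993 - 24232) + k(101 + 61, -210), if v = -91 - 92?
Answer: -367728/17239 ≈ -21.331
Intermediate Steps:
v = -183
k(b, f) = -183 + b (k(b, f) = b - 183 = -183 + b)
(23691 - 17982)/(6993 - 24232) + k(101 + 61, -210) = (23691 - 17982)/(6993 - 24232) + (-183 + (101 + 61)) = 5709/(-17239) + (-183 + 162) = 5709*(-1/17239) - 21 = -5709/17239 - 21 = -367728/17239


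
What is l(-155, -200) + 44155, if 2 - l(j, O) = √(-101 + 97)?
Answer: 44157 - 2*I ≈ 44157.0 - 2.0*I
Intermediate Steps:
l(j, O) = 2 - 2*I (l(j, O) = 2 - √(-101 + 97) = 2 - √(-4) = 2 - 2*I)
l(-155, -200) + 44155 = (2 - 2*I) + 44155 = 44157 - 2*I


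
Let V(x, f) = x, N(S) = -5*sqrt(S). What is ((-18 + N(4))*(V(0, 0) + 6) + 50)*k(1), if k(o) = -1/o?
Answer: 118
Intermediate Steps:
((-18 + N(4))*(V(0, 0) + 6) + 50)*k(1) = ((-18 - 5*sqrt(4))*(0 + 6) + 50)*(-1/1) = ((-18 - 5*2)*6 + 50)*(-1*1) = ((-18 - 10)*6 + 50)*(-1) = (-28*6 + 50)*(-1) = (-168 + 50)*(-1) = -118*(-1) = 118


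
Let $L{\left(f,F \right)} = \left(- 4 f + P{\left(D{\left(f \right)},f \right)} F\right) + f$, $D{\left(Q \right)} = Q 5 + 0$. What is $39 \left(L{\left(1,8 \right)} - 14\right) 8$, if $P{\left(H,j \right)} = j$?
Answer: $-2808$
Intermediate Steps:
$D{\left(Q \right)} = 5 Q$ ($D{\left(Q \right)} = 5 Q + 0 = 5 Q$)
$L{\left(f,F \right)} = - 3 f + F f$ ($L{\left(f,F \right)} = \left(- 4 f + f F\right) + f = \left(- 4 f + F f\right) + f = - 3 f + F f$)
$39 \left(L{\left(1,8 \right)} - 14\right) 8 = 39 \left(1 \left(-3 + 8\right) - 14\right) 8 = 39 \left(1 \cdot 5 - 14\right) 8 = 39 \left(5 - 14\right) 8 = 39 \left(-9\right) 8 = \left(-351\right) 8 = -2808$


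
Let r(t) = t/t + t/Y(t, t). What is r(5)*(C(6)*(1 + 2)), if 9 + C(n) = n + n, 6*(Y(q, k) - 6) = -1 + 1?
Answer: 33/2 ≈ 16.500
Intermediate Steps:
Y(q, k) = 6 (Y(q, k) = 6 + (-1 + 1)/6 = 6 + (1/6)*0 = 6 + 0 = 6)
C(n) = -9 + 2*n (C(n) = -9 + (n + n) = -9 + 2*n)
r(t) = 1 + t/6 (r(t) = t/t + t/6 = 1 + t*(1/6) = 1 + t/6)
r(5)*(C(6)*(1 + 2)) = (1 + (1/6)*5)*((-9 + 2*6)*(1 + 2)) = (1 + 5/6)*((-9 + 12)*3) = 11*(3*3)/6 = (11/6)*9 = 33/2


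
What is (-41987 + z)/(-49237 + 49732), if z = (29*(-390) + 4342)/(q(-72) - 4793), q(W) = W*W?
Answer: -3284777/38709 ≈ -84.858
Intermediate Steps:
q(W) = W²
z = -6968/391 (z = (29*(-390) + 4342)/((-72)² - 4793) = (-11310 + 4342)/(5184 - 4793) = -6968/391 ≈ -17.821)
(-41987 + z)/(-49237 + 49732) = (-41987 - 6968/391)/(-49237 + 49732) = -16423885/391/495 = -16423885/391*1/495 = -3284777/38709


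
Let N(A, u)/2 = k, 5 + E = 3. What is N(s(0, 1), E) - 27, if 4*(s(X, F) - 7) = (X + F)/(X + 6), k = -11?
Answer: -49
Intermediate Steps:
E = -2 (E = -5 + 3 = -2)
s(X, F) = 7 + (F + X)/(4*(6 + X)) (s(X, F) = 7 + ((X + F)/(X + 6))/4 = 7 + ((F + X)/(6 + X))/4 = 7 + (F + X)/(4*(6 + X)))
N(A, u) = -22 (N(A, u) = 2*(-11) = -22)
N(s(0, 1), E) - 27 = -22 - 27 = -49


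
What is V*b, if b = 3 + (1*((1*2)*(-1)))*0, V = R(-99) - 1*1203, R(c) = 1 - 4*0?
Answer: -3606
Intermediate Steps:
R(c) = 1 (R(c) = 1 + 0 = 1)
V = -1202 (V = 1 - 1*1203 = 1 - 1203 = -1202)
b = 3 (b = 3 + (1*(2*(-1)))*0 = 3 + (1*(-2))*0 = 3 - 2*0 = 3 + 0 = 3)
V*b = -1202*3 = -3606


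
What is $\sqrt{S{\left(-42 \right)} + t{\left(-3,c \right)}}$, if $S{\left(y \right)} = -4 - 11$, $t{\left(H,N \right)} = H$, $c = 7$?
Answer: $3 i \sqrt{2} \approx 4.2426 i$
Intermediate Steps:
$S{\left(y \right)} = -15$
$\sqrt{S{\left(-42 \right)} + t{\left(-3,c \right)}} = \sqrt{-15 - 3} = \sqrt{-18} = 3 i \sqrt{2}$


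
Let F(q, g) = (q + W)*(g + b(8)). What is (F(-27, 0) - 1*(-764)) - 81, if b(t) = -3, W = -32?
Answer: 860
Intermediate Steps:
F(q, g) = (-32 + q)*(-3 + g) (F(q, g) = (q - 32)*(g - 3) = (-32 + q)*(-3 + g))
(F(-27, 0) - 1*(-764)) - 81 = ((96 - 32*0 - 3*(-27) + 0*(-27)) - 1*(-764)) - 81 = ((96 + 0 + 81 + 0) + 764) - 81 = (177 + 764) - 81 = 941 - 81 = 860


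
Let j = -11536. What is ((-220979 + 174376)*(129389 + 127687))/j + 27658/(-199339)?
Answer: 85292254555643/82127668 ≈ 1.0385e+6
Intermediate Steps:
((-220979 + 174376)*(129389 + 127687))/j + 27658/(-199339) = ((-220979 + 174376)*(129389 + 127687))/(-11536) + 27658/(-199339) = -46603*257076*(-1/11536) + 27658*(-1/199339) = -11980512828*(-1/11536) - 27658/199339 = 2995128207/2884 - 27658/199339 = 85292254555643/82127668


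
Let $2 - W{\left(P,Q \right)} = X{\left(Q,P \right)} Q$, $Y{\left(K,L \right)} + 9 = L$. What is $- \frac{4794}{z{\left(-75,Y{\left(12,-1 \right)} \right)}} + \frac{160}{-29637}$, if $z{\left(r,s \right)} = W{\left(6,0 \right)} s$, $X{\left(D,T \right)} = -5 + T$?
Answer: $\frac{71038289}{296370} \approx 239.69$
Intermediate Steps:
$Y{\left(K,L \right)} = -9 + L$
$W{\left(P,Q \right)} = 2 - Q \left(-5 + P\right)$ ($W{\left(P,Q \right)} = 2 - \left(-5 + P\right) Q = 2 - Q \left(-5 + P\right)$)
$z{\left(r,s \right)} = 2 s$ ($z{\left(r,s \right)} = \left(2 - 0 \left(-5 + 6\right)\right) s = \left(2 - 0 \cdot 1\right) s = \left(2 + 0\right) s = 2 s$)
$- \frac{4794}{z{\left(-75,Y{\left(12,-1 \right)} \right)}} + \frac{160}{-29637} = - \frac{4794}{2 \left(-9 - 1\right)} + \frac{160}{-29637} = - \frac{4794}{2 \left(-10\right)} + 160 \left(- \frac{1}{29637}\right) = - \frac{4794}{-20} - \frac{160}{29637} = \left(-4794\right) \left(- \frac{1}{20}\right) - \frac{160}{29637} = \frac{2397}{10} - \frac{160}{29637} = \frac{71038289}{296370}$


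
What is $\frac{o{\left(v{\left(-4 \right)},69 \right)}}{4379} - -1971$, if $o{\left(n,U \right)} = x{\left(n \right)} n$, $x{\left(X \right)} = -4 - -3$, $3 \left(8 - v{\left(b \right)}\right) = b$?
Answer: $\frac{25892999}{13137} \approx 1971.0$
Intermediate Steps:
$v{\left(b \right)} = 8 - \frac{b}{3}$
$x{\left(X \right)} = -1$ ($x{\left(X \right)} = -4 + 3 = -1$)
$o{\left(n,U \right)} = - n$
$\frac{o{\left(v{\left(-4 \right)},69 \right)}}{4379} - -1971 = \frac{\left(-1\right) \left(8 - - \frac{4}{3}\right)}{4379} - -1971 = - (8 + \frac{4}{3}) \frac{1}{4379} + 1971 = \left(-1\right) \frac{28}{3} \cdot \frac{1}{4379} + 1971 = \left(- \frac{28}{3}\right) \frac{1}{4379} + 1971 = - \frac{28}{13137} + 1971 = \frac{25892999}{13137}$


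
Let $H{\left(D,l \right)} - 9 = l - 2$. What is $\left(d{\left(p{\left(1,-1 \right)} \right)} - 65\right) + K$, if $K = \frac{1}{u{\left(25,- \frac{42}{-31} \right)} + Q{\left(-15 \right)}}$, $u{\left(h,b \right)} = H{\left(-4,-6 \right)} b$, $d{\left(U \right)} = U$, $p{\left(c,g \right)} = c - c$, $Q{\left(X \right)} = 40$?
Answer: $- \frac{83299}{1282} \approx -64.976$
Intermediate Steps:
$H{\left(D,l \right)} = 7 + l$ ($H{\left(D,l \right)} = 9 + \left(l - 2\right) = 9 + \left(-2 + l\right) = 7 + l$)
$p{\left(c,g \right)} = 0$
$u{\left(h,b \right)} = b$ ($u{\left(h,b \right)} = \left(7 - 6\right) b = 1 b = b$)
$K = \frac{31}{1282}$ ($K = \frac{1}{- \frac{42}{-31} + 40} = \frac{1}{\left(-42\right) \left(- \frac{1}{31}\right) + 40} = \frac{1}{\frac{42}{31} + 40} = \frac{1}{\frac{1282}{31}} = \frac{31}{1282} \approx 0.024181$)
$\left(d{\left(p{\left(1,-1 \right)} \right)} - 65\right) + K = \left(0 - 65\right) + \frac{31}{1282} = -65 + \frac{31}{1282} = - \frac{83299}{1282}$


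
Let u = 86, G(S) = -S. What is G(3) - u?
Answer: -89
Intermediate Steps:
G(3) - u = -1*3 - 1*86 = -3 - 86 = -89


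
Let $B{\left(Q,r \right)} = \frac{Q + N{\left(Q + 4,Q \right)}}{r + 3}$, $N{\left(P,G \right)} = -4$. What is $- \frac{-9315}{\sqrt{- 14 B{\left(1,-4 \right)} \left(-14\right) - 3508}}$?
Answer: $- \frac{1863 i \sqrt{730}}{292} \approx - 172.38 i$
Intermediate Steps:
$B{\left(Q,r \right)} = \frac{-4 + Q}{3 + r}$ ($B{\left(Q,r \right)} = \frac{Q - 4}{r + 3} = \frac{-4 + Q}{3 + r}$)
$- \frac{-9315}{\sqrt{- 14 B{\left(1,-4 \right)} \left(-14\right) - 3508}} = - \frac{-9315}{\sqrt{- 14 \frac{-4 + 1}{3 - 4} \left(-14\right) - 3508}} = - \frac{-9315}{\sqrt{- 14 \frac{1}{-1} \left(-3\right) \left(-14\right) - 3508}} = - \frac{-9315}{\sqrt{- 14 \left(\left(-1\right) \left(-3\right)\right) \left(-14\right) - 3508}} = - \frac{-9315}{\sqrt{\left(-14\right) 3 \left(-14\right) - 3508}} = - \frac{-9315}{\sqrt{\left(-42\right) \left(-14\right) - 3508}} = - \frac{-9315}{\sqrt{588 - 3508}} = - \frac{-9315}{\sqrt{-2920}} = - \frac{-9315}{2 i \sqrt{730}} = - \left(-9315\right) \left(- \frac{i \sqrt{730}}{1460}\right) = - \frac{1863 i \sqrt{730}}{292}$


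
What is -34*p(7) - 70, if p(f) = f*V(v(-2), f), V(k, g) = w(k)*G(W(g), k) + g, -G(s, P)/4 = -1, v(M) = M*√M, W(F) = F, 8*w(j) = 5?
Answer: -2331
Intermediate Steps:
w(j) = 5/8 (w(j) = (⅛)*5 = 5/8)
v(M) = M^(3/2)
G(s, P) = 4 (G(s, P) = -4*(-1) = 4)
V(k, g) = 5/2 + g (V(k, g) = (5/8)*4 + g = 5/2 + g)
p(f) = f*(5/2 + f)
-34*p(7) - 70 = -17*7*(5 + 2*7) - 70 = -17*7*(5 + 14) - 70 = -17*7*19 - 70 = -34*133/2 - 70 = -2261 - 70 = -2331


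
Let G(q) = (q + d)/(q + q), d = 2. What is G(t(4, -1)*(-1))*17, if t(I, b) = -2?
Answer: 17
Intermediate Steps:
G(q) = (2 + q)/(2*q) (G(q) = (q + 2)/(q + q) = (2 + q)/((2*q)) = (2 + q)*(1/(2*q)) = (2 + q)/(2*q))
G(t(4, -1)*(-1))*17 = ((2 - 2*(-1))/(2*((-2*(-1)))))*17 = ((1/2)*(2 + 2)/2)*17 = ((1/2)*(1/2)*4)*17 = 1*17 = 17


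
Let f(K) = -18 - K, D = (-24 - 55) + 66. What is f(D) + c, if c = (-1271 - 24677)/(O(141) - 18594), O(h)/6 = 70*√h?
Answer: -31162363/8912901 + 908180*√141/26738703 ≈ -3.0930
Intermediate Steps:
D = -13 (D = -79 + 66 = -13)
O(h) = 420*√h (O(h) = 6*(70*√h) = 420*√h)
c = -25948/(-18594 + 420*√141) (c = (-1271 - 24677)/(420*√141 - 18594) = -25948/(-18594 + 420*√141) ≈ 1.9070)
f(D) + c = (-18 - 1*(-13)) + (13402142/8912901 + 908180*√141/26738703) = (-18 + 13) + (13402142/8912901 + 908180*√141/26738703) = -5 + (13402142/8912901 + 908180*√141/26738703) = -31162363/8912901 + 908180*√141/26738703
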